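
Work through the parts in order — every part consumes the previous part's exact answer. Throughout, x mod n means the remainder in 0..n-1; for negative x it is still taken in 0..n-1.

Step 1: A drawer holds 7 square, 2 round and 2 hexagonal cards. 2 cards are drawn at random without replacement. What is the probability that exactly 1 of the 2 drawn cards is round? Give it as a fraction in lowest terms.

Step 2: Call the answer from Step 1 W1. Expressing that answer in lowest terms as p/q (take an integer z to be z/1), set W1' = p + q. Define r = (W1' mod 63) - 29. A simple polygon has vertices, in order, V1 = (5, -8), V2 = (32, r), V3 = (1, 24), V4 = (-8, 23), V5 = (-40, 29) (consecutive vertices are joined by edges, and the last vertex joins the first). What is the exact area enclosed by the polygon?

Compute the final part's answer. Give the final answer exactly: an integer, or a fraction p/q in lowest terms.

1013

Step 1: total draws C(11,2) = 55; favorable C(2,1)*C(9,1) = 18; P = 18/55; answer 18/55
Step 2: W1 = 18/55; threaded value p + q = 73; r = -19; cross terms: (5*-19 - 32*-8)=161, (32*24 - 1*-19)=787, (1*23 - -8*24)=215, (-8*29 - -40*23)=688, (-40*-8 - 5*29)=175; twice the area = |2026| = 2026; area = 1013; answer 1013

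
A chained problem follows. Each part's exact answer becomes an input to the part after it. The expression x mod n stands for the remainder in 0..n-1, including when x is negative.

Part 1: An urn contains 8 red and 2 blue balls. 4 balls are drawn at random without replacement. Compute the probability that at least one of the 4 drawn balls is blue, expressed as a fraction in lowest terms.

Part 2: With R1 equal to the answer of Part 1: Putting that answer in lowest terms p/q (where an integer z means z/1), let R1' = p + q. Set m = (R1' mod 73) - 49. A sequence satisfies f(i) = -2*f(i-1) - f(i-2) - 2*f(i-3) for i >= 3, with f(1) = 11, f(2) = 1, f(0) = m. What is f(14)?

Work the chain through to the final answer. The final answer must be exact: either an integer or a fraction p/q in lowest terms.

Part 1: total draws C(10,4) = 210; complement C(8,4) = 70; favorable 210 - 70 = 140; P = 2/3; answer 2/3
Part 2: R1 = 2/3; threaded value p + q = 5; m = -44; f(3) = -2*(1) - 1*(11) - 2*(-44) = 75; iterating: f(3)=75, f(4)=-173, f(5)=269, f(6)=-515, f(7)=1107, f(8)=-2237, f(9)=4397, f(10)=-8771, f(11)=17619, f(12)=-35261, f(13)=70445, f(14)=-140867; answer -140867

-140867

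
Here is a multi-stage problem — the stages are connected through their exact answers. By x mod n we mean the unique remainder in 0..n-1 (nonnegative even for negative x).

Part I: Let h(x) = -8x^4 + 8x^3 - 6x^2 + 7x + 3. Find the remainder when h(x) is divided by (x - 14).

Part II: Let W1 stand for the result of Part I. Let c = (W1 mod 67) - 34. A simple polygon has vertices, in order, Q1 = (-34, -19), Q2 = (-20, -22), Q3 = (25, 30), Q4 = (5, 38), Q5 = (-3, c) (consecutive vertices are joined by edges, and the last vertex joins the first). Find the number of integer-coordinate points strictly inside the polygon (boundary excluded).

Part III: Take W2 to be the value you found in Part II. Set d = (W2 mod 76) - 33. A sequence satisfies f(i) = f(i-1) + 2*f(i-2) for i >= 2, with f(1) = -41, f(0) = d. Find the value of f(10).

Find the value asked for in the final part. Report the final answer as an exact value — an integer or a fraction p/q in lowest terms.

Part I: remainder = value at the root: -8*(14)^4 + 8*(14)^3 - 6*(14)^2 + 7*(14)^1 + 3 = (-307328) + (21952) + (-1176) + (98) + (3) = -286451; answer -286451
Part II: W1 = -286451; c = 7; cross terms: (-34*-22 - -20*-19)=368, (-20*30 - 25*-22)=-50, (25*38 - 5*30)=800, (5*7 - -3*38)=149, (-3*-19 - -34*7)=295; twice the area = |1562| = 1562; area = 781; boundary points = 1 + 1 + 4 + 1 + 1 = 8; strictly interior points = area - boundary/2 + 1 = 778; answer 778
Part III: W2 = 778; d = -15; f(2) = 1*(-41) + 2*(-15) = -71; iterating: f(2)=-71, f(3)=-153, f(4)=-295, f(5)=-601, f(6)=-1191, f(7)=-2393, f(8)=-4775, f(9)=-9561, f(10)=-19111; answer -19111

-19111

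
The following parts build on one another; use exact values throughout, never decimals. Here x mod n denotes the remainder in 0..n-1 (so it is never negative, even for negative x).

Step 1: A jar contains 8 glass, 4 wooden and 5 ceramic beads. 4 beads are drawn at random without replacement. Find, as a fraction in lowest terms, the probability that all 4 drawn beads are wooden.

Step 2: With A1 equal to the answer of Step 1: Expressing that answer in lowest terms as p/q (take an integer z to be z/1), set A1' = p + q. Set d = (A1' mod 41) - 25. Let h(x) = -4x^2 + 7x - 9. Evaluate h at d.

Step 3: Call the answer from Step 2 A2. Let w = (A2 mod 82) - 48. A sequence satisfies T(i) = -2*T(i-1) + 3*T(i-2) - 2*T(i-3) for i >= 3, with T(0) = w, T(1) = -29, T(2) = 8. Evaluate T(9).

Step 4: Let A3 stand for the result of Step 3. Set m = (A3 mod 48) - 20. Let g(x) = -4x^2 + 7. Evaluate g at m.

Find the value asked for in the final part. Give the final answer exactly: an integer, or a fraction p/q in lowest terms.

-1149

Step 1: total draws C(17,4) = 2380; favorable C(4,4) = 1; P = 1/2380; answer 1/2380
Step 2: A1 = 1/2380; threaded value p + q = 2381; d = -22; -4*(-22)^2 + 7*(-22)^1 - 9 = (-1936) + (-154) + (-9) = -2099; answer -2099
Step 3: A2 = -2099; w = -15; T(3) = -2*(8) + 3*(-29) - 2*(-15) = -73; iterating: T(3)=-73, T(4)=228, T(5)=-691, T(6)=2212, T(7)=-6953, T(8)=21924, T(9)=-69131; answer -69131
Step 4: A3 = -69131; m = 17; -4*(17)^2 + 7 = (-1156) + (7) = -1149; answer -1149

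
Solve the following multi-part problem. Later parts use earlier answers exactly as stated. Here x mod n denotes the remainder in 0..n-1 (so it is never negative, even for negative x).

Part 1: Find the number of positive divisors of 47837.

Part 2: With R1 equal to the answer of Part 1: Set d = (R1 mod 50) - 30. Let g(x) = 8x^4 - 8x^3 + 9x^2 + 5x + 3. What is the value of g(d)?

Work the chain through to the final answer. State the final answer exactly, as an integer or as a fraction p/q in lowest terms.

Part 1: 47837 is prime, so its only divisors are 1 and 47837; count = 2; answer 2
Part 2: R1 = 2; d = -28; 8*(-28)^4 - 8*(-28)^3 + 9*(-28)^2 + 5*(-28)^1 + 3 = (4917248) + (175616) + (7056) + (-140) + (3) = 5099783; answer 5099783

5099783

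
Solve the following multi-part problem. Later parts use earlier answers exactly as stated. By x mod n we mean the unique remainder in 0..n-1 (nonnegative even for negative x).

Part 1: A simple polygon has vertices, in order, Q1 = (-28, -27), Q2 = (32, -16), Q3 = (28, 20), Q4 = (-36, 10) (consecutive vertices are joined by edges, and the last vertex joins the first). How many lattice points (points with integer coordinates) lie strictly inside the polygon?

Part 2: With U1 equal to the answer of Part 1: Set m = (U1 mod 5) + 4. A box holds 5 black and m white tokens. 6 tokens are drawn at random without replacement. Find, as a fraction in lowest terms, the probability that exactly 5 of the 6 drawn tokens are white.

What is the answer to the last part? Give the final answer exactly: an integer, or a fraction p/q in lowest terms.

5/44

Part 1: cross terms: (-28*-16 - 32*-27)=1312, (32*20 - 28*-16)=1088, (28*10 - -36*20)=1000, (-36*-27 - -28*10)=1252; twice the area = |4652| = 4652; area = 2326; boundary points = 1 + 4 + 2 + 1 = 8; strictly interior points = area - boundary/2 + 1 = 2323; answer 2323
Part 2: U1 = 2323; m = 7; total draws C(12,6) = 924; favorable C(7,5)*C(5,1) = 105; P = 5/44; answer 5/44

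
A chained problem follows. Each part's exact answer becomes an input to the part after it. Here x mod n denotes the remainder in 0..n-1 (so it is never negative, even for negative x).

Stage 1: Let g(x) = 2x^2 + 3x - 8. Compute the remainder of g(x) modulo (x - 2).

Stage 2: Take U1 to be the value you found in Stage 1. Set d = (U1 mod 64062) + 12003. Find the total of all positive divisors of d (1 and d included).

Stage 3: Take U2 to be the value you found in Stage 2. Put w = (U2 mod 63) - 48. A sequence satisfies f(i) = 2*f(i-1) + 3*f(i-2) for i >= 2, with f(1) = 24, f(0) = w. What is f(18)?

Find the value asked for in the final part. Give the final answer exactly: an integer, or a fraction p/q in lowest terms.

Stage 1: remainder = value at the root: 2*(2)^2 + 3*(2)^1 - 8 = (8) + (6) + (-8) = 6; answer 6
Stage 2: U1 = 6; d = 12009; 12009 = 3 * 4003; sigma = (1 + 3) * (1 + 4003) = 4 * 4004 = 16016; answer 16016
Stage 3: U2 = 16016; w = -34; f(2) = 2*(24) + 3*(-34) = -54; iterating: f(2)=-54, f(3)=-36, f(4)=-234, f(5)=-576, f(6)=-1854, f(7)=-5436, f(8)=-16434, f(9)=-49176, f(10)=-147654, f(11)=-442836, f(12)=-1328634, f(13)=-3985776, f(14)=-11957454, f(15)=-35872236, f(16)=-107616834, f(17)=-322850376, f(18)=-968551254; answer -968551254

-968551254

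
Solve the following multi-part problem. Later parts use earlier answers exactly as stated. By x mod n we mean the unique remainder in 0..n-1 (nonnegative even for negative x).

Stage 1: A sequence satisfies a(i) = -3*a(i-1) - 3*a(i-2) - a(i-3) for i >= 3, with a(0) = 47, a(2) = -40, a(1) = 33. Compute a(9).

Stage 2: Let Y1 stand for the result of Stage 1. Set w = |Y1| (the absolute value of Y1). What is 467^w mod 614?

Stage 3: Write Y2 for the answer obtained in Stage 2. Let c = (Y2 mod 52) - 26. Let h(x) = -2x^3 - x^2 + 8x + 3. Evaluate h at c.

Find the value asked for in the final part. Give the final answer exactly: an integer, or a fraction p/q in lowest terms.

-6852

Stage 1: a(3) = -3*(-40) - 3*(33) - 1*(47) = -26; iterating: a(3)=-26, a(4)=165, a(5)=-377, a(6)=662, a(7)=-1020, a(8)=1451, a(9)=-1955; answer -1955
Stage 2: Y1 = -1955; w = 1955; squarings mod 614: 467^1=467, 467^2=119, 467^4=39, 467^8=293, 467^16=503, 467^32=41, 467^64=453, 467^128=133, 467^256=497, 467^512=181, 467^1024=219; 467^1955 = 467^1 * 467^2 * 467^32 * 467^128 * 467^256 * 467^512 * 467^1024 = 93 (mod 614); answer 93
Stage 3: Y2 = 93; c = 15; -2*(15)^3 - 1*(15)^2 + 8*(15)^1 + 3 = (-6750) + (-225) + (120) + (3) = -6852; answer -6852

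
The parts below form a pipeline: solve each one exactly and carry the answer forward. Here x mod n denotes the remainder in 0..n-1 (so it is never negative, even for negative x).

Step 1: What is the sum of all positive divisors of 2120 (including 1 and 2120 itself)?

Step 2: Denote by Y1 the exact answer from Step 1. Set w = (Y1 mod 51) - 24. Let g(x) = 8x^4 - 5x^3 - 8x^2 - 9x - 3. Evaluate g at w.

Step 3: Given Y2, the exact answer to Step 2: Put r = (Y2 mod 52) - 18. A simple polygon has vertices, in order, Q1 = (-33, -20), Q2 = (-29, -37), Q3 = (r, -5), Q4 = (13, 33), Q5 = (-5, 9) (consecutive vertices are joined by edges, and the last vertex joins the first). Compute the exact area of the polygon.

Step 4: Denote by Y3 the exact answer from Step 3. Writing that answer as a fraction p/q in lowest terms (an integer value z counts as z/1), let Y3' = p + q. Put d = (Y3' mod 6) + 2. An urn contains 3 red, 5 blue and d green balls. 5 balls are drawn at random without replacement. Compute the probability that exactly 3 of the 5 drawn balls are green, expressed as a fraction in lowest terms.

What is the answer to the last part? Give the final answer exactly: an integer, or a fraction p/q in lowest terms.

Step 1: 2120 = 2^3 * 5 * 53; sigma = (1 + 2 + 4 + 8) * (1 + 5) * (1 + 53) = 15 * 6 * 54 = 4860; answer 4860
Step 2: Y1 = 4860; w = -9; 8*(-9)^4 - 5*(-9)^3 - 8*(-9)^2 - 9*(-9)^1 - 3 = (52488) + (3645) + (-648) + (81) + (-3) = 55563; answer 55563
Step 3: Y2 = 55563; r = 9; cross terms: (-33*-37 - -29*-20)=641, (-29*-5 - 9*-37)=478, (9*33 - 13*-5)=362, (13*9 - -5*33)=282, (-5*-20 - -33*9)=397; twice the area = |2160| = 2160; area = 1080; answer 1080
Step 4: Y3 = 1080; threaded value p + q = 1081; d = 3; total draws C(11,5) = 462; favorable C(3,3)*C(8,2) = 28; P = 2/33; answer 2/33

2/33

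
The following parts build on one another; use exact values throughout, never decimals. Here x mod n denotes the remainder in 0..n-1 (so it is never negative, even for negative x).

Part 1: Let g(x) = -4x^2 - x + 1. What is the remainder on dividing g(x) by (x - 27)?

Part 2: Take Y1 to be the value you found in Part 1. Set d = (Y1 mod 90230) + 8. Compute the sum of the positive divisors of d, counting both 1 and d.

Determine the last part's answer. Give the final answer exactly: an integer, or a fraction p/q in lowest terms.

196224

Part 1: remainder = value at the root: -4*(27)^2 - 1*(27)^1 + 1 = (-2916) + (-27) + (1) = -2942; answer -2942
Part 2: Y1 = -2942; d = 87296; 87296 = 2^8 * 11 * 31; sigma = (1 + 2 + 4 + 8 + 16 + 32 + 64 + 128 + 256) * (1 + 11) * (1 + 31) = 511 * 12 * 32 = 196224; answer 196224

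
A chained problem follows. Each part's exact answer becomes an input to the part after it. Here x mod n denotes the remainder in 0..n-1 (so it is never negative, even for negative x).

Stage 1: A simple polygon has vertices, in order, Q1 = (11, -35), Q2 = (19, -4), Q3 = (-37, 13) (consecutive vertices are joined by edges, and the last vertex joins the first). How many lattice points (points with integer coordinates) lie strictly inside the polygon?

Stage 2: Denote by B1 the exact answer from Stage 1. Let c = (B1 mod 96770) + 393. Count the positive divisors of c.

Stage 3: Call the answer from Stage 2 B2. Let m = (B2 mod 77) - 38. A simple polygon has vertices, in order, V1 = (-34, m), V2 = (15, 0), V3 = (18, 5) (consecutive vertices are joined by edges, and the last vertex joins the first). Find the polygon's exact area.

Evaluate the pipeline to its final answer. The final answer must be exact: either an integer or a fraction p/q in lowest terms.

167/2

Stage 1: cross terms: (11*-4 - 19*-35)=621, (19*13 - -37*-4)=99, (-37*-35 - 11*13)=1152; twice the area = |1872| = 1872; area = 936; boundary points = 1 + 1 + 48 = 50; strictly interior points = area - boundary/2 + 1 = 912; answer 912
Stage 2: B1 = 912; c = 1305; 1305 = 3^2 * 5 * 29; number of divisors = (2+1) * (1+1) * (1+1) = 12; answer 12
Stage 3: B2 = 12; m = -26; cross terms: (-34*0 - 15*-26)=390, (15*5 - 18*0)=75, (18*-26 - -34*5)=-298; twice the area = |167| = 167; area = 167/2; answer 167/2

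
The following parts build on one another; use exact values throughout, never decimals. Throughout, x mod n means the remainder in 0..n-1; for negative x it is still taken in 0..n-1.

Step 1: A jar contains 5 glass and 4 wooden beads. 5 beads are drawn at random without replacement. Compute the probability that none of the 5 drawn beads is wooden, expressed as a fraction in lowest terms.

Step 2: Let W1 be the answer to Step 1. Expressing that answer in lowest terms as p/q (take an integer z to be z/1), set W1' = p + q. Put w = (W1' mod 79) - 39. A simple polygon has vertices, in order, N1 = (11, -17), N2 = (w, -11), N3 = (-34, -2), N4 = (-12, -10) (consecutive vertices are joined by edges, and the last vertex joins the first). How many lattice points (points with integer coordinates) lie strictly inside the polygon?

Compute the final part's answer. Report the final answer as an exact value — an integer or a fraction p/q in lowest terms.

133

Step 1: total draws C(9,5) = 126; favorable C(5,5) = 1; P = 1/126; answer 1/126
Step 2: W1 = 1/126; threaded value p + q = 127; w = 9; cross terms: (11*-11 - 9*-17)=32, (9*-2 - -34*-11)=-392, (-34*-10 - -12*-2)=316, (-12*-17 - 11*-10)=314; twice the area = |270| = 270; area = 135; boundary points = 2 + 1 + 2 + 1 = 6; strictly interior points = area - boundary/2 + 1 = 133; answer 133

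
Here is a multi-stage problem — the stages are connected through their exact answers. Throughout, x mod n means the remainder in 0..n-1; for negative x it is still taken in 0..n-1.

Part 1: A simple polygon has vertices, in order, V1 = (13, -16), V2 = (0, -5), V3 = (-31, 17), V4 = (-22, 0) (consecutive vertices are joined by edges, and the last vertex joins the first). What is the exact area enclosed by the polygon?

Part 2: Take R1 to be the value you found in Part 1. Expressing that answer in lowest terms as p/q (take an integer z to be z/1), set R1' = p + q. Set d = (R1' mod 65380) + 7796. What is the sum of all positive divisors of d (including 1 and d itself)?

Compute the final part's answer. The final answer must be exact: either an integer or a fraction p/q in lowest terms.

Part 1: cross terms: (13*-5 - 0*-16)=-65, (0*17 - -31*-5)=-155, (-31*0 - -22*17)=374, (-22*-16 - 13*0)=352; twice the area = |506| = 506; area = 253; answer 253
Part 2: R1 = 253; threaded value p + q = 254; d = 8050; 8050 = 2 * 5^2 * 7 * 23; sigma = (1 + 2) * (1 + 5 + 25) * (1 + 7) * (1 + 23) = 3 * 31 * 8 * 24 = 17856; answer 17856

17856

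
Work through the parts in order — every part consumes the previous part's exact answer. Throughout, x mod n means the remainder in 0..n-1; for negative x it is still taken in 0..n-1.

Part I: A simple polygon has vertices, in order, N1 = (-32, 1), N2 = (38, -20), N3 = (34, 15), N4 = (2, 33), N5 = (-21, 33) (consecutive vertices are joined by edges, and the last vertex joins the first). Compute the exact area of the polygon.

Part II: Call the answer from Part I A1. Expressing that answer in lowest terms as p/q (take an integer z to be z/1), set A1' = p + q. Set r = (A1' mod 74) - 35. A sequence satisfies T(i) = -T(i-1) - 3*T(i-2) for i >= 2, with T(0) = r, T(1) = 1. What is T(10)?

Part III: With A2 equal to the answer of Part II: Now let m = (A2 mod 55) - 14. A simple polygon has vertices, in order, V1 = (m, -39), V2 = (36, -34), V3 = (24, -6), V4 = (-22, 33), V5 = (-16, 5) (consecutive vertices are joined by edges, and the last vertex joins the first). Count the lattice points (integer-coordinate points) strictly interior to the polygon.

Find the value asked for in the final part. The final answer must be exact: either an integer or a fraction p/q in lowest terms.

1869

Part I: cross terms: (-32*-20 - 38*1)=602, (38*15 - 34*-20)=1250, (34*33 - 2*15)=1092, (2*33 - -21*33)=759, (-21*1 - -32*33)=1035; twice the area = |4738| = 4738; area = 2369; answer 2369
Part II: A1 = 2369; threaded value p + q = 2370; r = -33; T(2) = -1*(1) - 3*(-33) = 98; iterating: T(2)=98, T(3)=-101, T(4)=-193, T(5)=496, T(6)=83, T(7)=-1571, T(8)=1322, T(9)=3391, T(10)=-7357; answer -7357
Part III: A2 = -7357; m = -1; cross terms: (-1*-34 - 36*-39)=1438, (36*-6 - 24*-34)=600, (24*33 - -22*-6)=660, (-22*5 - -16*33)=418, (-16*-39 - -1*5)=629; twice the area = |3745| = 3745; area = 3745/2; boundary points = 1 + 4 + 1 + 2 + 1 = 9; strictly interior points = area - boundary/2 + 1 = 1869; answer 1869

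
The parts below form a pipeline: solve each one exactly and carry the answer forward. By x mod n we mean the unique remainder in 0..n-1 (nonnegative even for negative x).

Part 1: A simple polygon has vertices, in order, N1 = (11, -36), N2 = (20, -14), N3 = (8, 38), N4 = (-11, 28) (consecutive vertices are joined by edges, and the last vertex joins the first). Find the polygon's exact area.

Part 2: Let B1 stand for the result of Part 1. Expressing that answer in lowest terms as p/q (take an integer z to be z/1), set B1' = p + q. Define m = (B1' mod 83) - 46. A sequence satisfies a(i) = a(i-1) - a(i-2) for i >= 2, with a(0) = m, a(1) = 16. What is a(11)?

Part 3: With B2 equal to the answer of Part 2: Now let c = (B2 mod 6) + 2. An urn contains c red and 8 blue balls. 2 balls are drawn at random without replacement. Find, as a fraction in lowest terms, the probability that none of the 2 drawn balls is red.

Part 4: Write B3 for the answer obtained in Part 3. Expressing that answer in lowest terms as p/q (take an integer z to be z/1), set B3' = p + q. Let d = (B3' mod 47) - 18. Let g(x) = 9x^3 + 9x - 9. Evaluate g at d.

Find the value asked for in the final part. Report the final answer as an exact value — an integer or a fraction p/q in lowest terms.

-27

Part 1: cross terms: (11*-14 - 20*-36)=566, (20*38 - 8*-14)=872, (8*28 - -11*38)=642, (-11*-36 - 11*28)=88; twice the area = |2168| = 2168; area = 1084; answer 1084
Part 2: B1 = 1084; threaded value p + q = 1085; m = -40; a(2) = 1*(16) - 1*(-40) = 56; iterating: a(2)=56, a(3)=40, a(4)=-16, a(5)=-56, a(6)=-40, a(7)=16, a(8)=56, a(9)=40, a(10)=-16, a(11)=-56; answer -56
Part 3: B2 = -56; c = 6; total draws C(14,2) = 91; favorable C(8,2) = 28; P = 4/13; answer 4/13
Part 4: B3 = 4/13; threaded value p + q = 17; d = -1; 9*(-1)^3 + 9*(-1)^1 - 9 = (-9) + (-9) + (-9) = -27; answer -27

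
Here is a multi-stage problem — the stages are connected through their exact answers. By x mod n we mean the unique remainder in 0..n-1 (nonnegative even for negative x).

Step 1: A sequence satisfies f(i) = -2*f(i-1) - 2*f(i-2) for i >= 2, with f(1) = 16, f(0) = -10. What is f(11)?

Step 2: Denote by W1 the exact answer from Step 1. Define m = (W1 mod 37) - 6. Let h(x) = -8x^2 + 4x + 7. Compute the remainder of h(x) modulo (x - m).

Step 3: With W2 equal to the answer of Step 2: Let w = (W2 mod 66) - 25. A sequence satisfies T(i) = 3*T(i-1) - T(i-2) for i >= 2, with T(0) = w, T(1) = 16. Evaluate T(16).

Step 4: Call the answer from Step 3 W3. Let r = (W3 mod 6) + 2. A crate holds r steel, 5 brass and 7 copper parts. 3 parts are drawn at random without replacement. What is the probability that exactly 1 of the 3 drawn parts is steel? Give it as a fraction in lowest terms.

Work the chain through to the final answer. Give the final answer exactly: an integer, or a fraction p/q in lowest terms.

33/91

Step 1: f(2) = -2*(16) - 2*(-10) = -12; iterating: f(2)=-12, f(3)=-8, f(4)=40, f(5)=-64, f(6)=48, f(7)=32, f(8)=-160, f(9)=256, f(10)=-192, f(11)=-128; answer -128
Step 2: W1 = -128; m = 14; remainder = value at the root: -8*(14)^2 + 4*(14)^1 + 7 = (-1568) + (56) + (7) = -1505; answer -1505
Step 3: W2 = -1505; w = -12; T(2) = 3*(16) - 1*(-12) = 60; iterating: T(2)=60, T(3)=164, T(4)=432, T(5)=1132, T(6)=2964, T(7)=7760, T(8)=20316, T(9)=53188, T(10)=139248, T(11)=364556, T(12)=954420, T(13)=2498704, T(14)=6541692, T(15)=17126372, T(16)=44837424; answer 44837424
Step 4: W3 = 44837424; r = 2; total draws C(14,3) = 364; favorable C(2,1)*C(12,2) = 132; P = 33/91; answer 33/91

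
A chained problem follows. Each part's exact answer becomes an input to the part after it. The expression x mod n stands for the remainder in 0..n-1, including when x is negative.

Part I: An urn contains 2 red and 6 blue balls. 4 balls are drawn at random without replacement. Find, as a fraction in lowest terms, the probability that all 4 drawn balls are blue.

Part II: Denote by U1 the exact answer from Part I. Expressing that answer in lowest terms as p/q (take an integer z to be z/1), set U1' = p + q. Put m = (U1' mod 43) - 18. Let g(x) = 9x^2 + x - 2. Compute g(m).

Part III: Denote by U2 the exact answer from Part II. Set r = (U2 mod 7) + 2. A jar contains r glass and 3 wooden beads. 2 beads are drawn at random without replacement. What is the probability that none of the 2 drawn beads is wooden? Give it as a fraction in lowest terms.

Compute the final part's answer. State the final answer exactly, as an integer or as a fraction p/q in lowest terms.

Part I: total draws C(8,4) = 70; favorable C(6,4) = 15; P = 3/14; answer 3/14
Part II: U1 = 3/14; threaded value p + q = 17; m = -1; 9*(-1)^2 + 1*(-1)^1 - 2 = (9) + (-1) + (-2) = 6; answer 6
Part III: U2 = 6; r = 8; total draws C(11,2) = 55; favorable C(8,2) = 28; P = 28/55; answer 28/55

28/55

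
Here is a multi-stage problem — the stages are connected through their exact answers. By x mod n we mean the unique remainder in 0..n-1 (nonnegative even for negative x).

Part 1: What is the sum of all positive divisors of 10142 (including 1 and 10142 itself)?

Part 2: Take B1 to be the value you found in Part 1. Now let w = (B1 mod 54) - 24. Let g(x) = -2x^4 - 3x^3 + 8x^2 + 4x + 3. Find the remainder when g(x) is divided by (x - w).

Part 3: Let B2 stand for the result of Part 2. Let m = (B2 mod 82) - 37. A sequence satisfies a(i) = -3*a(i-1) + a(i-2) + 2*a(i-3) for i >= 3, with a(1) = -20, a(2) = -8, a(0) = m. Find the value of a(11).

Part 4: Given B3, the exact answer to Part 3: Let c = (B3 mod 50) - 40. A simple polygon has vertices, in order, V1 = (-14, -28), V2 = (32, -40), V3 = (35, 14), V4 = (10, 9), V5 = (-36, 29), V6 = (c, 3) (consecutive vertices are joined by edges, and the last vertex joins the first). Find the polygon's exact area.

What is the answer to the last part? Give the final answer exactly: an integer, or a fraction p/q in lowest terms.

5053/2

Part 1: 10142 = 2 * 11 * 461; sigma = (1 + 2) * (1 + 11) * (1 + 461) = 3 * 12 * 462 = 16632; answer 16632
Part 2: B1 = 16632; w = -24; remainder = value at the root: -2*(-24)^4 - 3*(-24)^3 + 8*(-24)^2 + 4*(-24)^1 + 3 = (-663552) + (41472) + (4608) + (-96) + (3) = -617565; answer -617565
Part 3: B2 = -617565; m = 22; a(3) = -3*(-8) + 1*(-20) + 2*(22) = 48; iterating: a(3)=48, a(4)=-192, a(5)=608, a(6)=-1920, a(7)=5984, a(8)=-18656, a(9)=58112, a(10)=-181024, a(11)=563872; answer 563872
Part 4: B3 = 563872; c = -18; cross terms: (-14*-40 - 32*-28)=1456, (32*14 - 35*-40)=1848, (35*9 - 10*14)=175, (10*29 - -36*9)=614, (-36*3 - -18*29)=414, (-18*-28 - -14*3)=546; twice the area = |5053| = 5053; area = 5053/2; answer 5053/2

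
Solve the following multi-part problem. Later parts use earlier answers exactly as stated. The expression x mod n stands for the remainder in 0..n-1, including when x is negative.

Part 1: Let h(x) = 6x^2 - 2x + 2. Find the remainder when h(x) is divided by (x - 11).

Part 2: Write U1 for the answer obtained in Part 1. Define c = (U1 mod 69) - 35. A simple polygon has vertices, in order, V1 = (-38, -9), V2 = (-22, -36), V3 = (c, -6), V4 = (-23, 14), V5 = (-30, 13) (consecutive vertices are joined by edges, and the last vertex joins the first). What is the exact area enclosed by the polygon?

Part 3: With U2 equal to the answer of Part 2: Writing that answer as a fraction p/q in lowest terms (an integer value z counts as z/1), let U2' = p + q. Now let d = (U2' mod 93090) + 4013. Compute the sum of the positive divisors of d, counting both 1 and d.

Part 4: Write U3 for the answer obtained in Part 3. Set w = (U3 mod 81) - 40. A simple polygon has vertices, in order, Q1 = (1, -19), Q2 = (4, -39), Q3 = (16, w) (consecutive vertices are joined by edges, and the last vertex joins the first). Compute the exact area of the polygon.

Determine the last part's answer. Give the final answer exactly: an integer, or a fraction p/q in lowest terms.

Part 1: remainder = value at the root: 6*(11)^2 - 2*(11)^1 + 2 = (726) + (-22) + (2) = 706; answer 706
Part 2: U1 = 706; c = -19; cross terms: (-38*-36 - -22*-9)=1170, (-22*-6 - -19*-36)=-552, (-19*14 - -23*-6)=-404, (-23*13 - -30*14)=121, (-30*-9 - -38*13)=764; twice the area = |1099| = 1099; area = 1099/2; answer 1099/2
Part 3: U2 = 1099/2; threaded value p + q = 1101; d = 5114; 5114 = 2 * 2557; sigma = (1 + 2) * (1 + 2557) = 3 * 2558 = 7674; answer 7674
Part 4: U3 = 7674; w = 20; cross terms: (1*-39 - 4*-19)=37, (4*20 - 16*-39)=704, (16*-19 - 1*20)=-324; twice the area = |417| = 417; area = 417/2; answer 417/2

417/2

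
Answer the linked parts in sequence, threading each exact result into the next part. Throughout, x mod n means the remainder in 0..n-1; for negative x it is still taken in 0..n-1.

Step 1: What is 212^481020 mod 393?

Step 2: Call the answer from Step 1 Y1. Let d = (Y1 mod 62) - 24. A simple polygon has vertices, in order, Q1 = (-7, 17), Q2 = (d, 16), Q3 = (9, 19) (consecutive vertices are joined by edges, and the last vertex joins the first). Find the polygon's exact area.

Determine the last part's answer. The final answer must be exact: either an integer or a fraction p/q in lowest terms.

Step 1: squarings mod 393: 212^1=212, 212^2=142, 212^4=121, 212^8=100, 212^16=175, 212^32=364, 212^64=55, 212^128=274, 212^256=13, 212^512=169, 212^1024=265, 212^2048=271, 212^4096=343, 212^8192=142, 212^16384=121, 212^32768=100, 212^65536=175, 212^131072=364, 212^262144=55; 212^481020 = 212^4 * 212^8 * 212^16 * 212^32 * 212^64 * 212^128 * 212^512 * 212^1024 * 212^4096 * 212^16384 * 212^65536 * 212^131072 * 212^262144 = 346 (mod 393); answer 346
Step 2: Y1 = 346; d = 12; cross terms: (-7*16 - 12*17)=-316, (12*19 - 9*16)=84, (9*17 - -7*19)=286; twice the area = |54| = 54; area = 27; answer 27

27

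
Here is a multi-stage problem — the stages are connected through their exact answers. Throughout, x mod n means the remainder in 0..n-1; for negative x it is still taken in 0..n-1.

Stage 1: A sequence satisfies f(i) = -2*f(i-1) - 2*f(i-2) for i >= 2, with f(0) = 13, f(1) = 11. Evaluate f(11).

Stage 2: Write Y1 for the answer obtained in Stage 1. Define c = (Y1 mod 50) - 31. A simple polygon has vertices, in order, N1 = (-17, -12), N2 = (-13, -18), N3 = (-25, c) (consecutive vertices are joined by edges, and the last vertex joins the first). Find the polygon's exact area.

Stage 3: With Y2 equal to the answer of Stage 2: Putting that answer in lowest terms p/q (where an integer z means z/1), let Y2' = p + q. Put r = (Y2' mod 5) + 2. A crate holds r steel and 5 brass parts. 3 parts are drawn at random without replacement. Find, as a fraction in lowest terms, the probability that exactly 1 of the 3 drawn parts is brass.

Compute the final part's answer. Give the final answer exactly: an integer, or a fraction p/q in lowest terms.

5/14

Stage 1: f(2) = -2*(11) - 2*(13) = -48; iterating: f(2)=-48, f(3)=74, f(4)=-52, f(5)=-44, f(6)=192, f(7)=-296, f(8)=208, f(9)=176, f(10)=-768, f(11)=1184; answer 1184
Stage 2: Y1 = 1184; c = 3; cross terms: (-17*-18 - -13*-12)=150, (-13*3 - -25*-18)=-489, (-25*-12 - -17*3)=351; twice the area = |12| = 12; area = 6; answer 6
Stage 3: Y2 = 6; threaded value p + q = 7; r = 4; total draws C(9,3) = 84; favorable C(5,1)*C(4,2) = 30; P = 5/14; answer 5/14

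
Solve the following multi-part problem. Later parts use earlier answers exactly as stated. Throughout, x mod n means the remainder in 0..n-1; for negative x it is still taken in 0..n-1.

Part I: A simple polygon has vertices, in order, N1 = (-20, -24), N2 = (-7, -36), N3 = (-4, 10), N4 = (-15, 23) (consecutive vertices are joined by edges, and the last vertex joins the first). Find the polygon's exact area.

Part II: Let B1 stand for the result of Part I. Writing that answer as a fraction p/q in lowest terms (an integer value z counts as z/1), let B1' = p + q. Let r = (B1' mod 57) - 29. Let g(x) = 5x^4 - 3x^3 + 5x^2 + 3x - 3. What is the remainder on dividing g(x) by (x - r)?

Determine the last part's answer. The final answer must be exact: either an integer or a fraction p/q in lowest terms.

Part I: cross terms: (-20*-36 - -7*-24)=552, (-7*10 - -4*-36)=-214, (-4*23 - -15*10)=58, (-15*-24 - -20*23)=820; twice the area = |1216| = 1216; area = 608; answer 608
Part II: B1 = 608; threaded value p + q = 609; r = 10; remainder = value at the root: 5*(10)^4 - 3*(10)^3 + 5*(10)^2 + 3*(10)^1 - 3 = (50000) + (-3000) + (500) + (30) + (-3) = 47527; answer 47527

47527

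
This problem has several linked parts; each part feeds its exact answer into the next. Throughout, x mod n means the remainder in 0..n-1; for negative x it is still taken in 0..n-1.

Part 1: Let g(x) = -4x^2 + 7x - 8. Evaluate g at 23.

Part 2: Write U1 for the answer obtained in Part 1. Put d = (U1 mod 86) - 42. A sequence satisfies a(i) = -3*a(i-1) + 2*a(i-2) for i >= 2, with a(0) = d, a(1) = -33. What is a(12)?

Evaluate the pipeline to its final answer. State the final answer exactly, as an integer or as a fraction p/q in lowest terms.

18021717

Part 1: -4*(23)^2 + 7*(23)^1 - 8 = (-2116) + (161) + (-8) = -1963; answer -1963
Part 2: U1 = -1963; d = -27; a(2) = -3*(-33) + 2*(-27) = 45; iterating: a(2)=45, a(3)=-201, a(4)=693, a(5)=-2481, a(6)=8829, a(7)=-31449, a(8)=112005, a(9)=-398913, a(10)=1420749, a(11)=-5060073, a(12)=18021717; answer 18021717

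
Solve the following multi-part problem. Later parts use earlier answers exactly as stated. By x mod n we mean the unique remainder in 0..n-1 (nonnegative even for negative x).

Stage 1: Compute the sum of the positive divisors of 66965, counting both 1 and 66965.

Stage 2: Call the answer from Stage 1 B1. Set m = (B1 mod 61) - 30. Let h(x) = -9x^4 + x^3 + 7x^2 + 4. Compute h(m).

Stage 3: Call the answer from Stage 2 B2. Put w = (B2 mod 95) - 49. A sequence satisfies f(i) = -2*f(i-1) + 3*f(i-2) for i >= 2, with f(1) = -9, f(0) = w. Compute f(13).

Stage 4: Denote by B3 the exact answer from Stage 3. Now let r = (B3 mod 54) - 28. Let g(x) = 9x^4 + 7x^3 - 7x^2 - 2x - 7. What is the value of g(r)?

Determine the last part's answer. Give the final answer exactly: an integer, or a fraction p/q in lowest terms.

784016

Stage 1: 66965 = 5 * 59 * 227; sigma = (1 + 5) * (1 + 59) * (1 + 227) = 6 * 60 * 228 = 82080; answer 82080
Stage 2: B1 = 82080; m = 5; -9*(5)^4 + 1*(5)^3 + 7*(5)^2 + 4 = (-5625) + (125) + (175) + (4) = -5321; answer -5321
Stage 3: B2 = -5321; w = 45; f(2) = -2*(-9) + 3*(45) = 153; iterating: f(2)=153, f(3)=-333, f(4)=1125, f(5)=-3249, f(6)=9873, f(7)=-29493, f(8)=88605, f(9)=-265689, f(10)=797193, f(11)=-2391453, f(12)=7174485, f(13)=-21523329; answer -21523329
Stage 4: B3 = -21523329; r = 17; 9*(17)^4 + 7*(17)^3 - 7*(17)^2 - 2*(17)^1 - 7 = (751689) + (34391) + (-2023) + (-34) + (-7) = 784016; answer 784016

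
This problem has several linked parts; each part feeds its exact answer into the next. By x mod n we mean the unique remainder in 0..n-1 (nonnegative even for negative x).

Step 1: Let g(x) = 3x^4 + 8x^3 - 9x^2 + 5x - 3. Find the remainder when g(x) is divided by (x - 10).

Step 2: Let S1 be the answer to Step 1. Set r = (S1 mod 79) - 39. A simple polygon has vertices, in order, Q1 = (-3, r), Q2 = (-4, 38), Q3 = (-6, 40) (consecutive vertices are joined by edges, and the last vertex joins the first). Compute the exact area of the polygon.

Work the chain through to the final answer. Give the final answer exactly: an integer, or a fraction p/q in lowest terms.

59

Step 1: remainder = value at the root: 3*(10)^4 + 8*(10)^3 - 9*(10)^2 + 5*(10)^1 - 3 = (30000) + (8000) + (-900) + (50) + (-3) = 37147; answer 37147
Step 2: S1 = 37147; r = -22; cross terms: (-3*38 - -4*-22)=-202, (-4*40 - -6*38)=68, (-6*-22 - -3*40)=252; twice the area = |118| = 118; area = 59; answer 59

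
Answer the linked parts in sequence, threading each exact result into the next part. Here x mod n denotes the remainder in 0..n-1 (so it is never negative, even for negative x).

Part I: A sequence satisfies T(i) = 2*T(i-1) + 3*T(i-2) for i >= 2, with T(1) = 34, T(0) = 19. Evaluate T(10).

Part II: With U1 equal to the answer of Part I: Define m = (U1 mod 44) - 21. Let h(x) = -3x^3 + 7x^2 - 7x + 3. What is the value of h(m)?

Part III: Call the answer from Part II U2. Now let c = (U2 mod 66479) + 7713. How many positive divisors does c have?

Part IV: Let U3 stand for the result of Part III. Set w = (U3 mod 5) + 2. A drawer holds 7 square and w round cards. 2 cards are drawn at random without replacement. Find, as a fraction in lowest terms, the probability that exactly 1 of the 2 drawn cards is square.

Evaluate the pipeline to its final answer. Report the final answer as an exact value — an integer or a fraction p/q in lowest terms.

Part I: T(2) = 2*(34) + 3*(19) = 125; iterating: T(2)=125, T(3)=352, T(4)=1079, T(5)=3214, T(6)=9665, T(7)=28972, T(8)=86939, T(9)=260794, T(10)=782405; answer 782405
Part II: U1 = 782405; m = 20; -3*(20)^3 + 7*(20)^2 - 7*(20)^1 + 3 = (-24000) + (2800) + (-140) + (3) = -21337; answer -21337
Part III: U2 = -21337; c = 52855; 52855 = 5 * 11 * 31^2; number of divisors = (1+1) * (1+1) * (2+1) = 12; answer 12
Part IV: U3 = 12; w = 4; total draws C(11,2) = 55; favorable C(7,1)*C(4,1) = 28; P = 28/55; answer 28/55

28/55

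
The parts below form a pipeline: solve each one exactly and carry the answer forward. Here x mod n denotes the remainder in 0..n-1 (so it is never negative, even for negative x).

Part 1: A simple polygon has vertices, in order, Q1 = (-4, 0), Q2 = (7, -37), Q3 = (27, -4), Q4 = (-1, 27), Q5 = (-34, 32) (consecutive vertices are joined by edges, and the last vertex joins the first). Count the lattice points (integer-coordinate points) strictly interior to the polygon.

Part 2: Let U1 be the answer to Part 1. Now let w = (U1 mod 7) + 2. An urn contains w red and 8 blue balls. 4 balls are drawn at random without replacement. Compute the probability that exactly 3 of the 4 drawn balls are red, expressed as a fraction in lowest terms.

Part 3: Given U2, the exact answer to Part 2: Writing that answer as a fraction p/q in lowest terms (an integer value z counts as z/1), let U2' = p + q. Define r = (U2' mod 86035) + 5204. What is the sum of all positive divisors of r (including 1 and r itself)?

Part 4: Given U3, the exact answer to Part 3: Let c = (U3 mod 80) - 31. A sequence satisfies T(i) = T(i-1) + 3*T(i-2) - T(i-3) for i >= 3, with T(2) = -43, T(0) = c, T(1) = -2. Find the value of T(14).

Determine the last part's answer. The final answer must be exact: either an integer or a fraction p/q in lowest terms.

-292609

Part 1: cross terms: (-4*-37 - 7*0)=148, (7*-4 - 27*-37)=971, (27*27 - -1*-4)=725, (-1*32 - -34*27)=886, (-34*0 - -4*32)=128; twice the area = |2858| = 2858; area = 1429; boundary points = 1 + 1 + 1 + 1 + 2 = 6; strictly interior points = area - boundary/2 + 1 = 1427; answer 1427
Part 2: U1 = 1427; w = 8; total draws C(16,4) = 1820; favorable C(8,3)*C(8,1) = 448; P = 16/65; answer 16/65
Part 3: U2 = 16/65; threaded value p + q = 81; r = 5285; 5285 = 5 * 7 * 151; sigma = (1 + 5) * (1 + 7) * (1 + 151) = 6 * 8 * 152 = 7296; answer 7296
Part 4: U3 = 7296; c = -15; T(3) = 1*(-43) + 3*(-2) - 1*(-15) = -34; iterating: T(3)=-34, T(4)=-161, T(5)=-220, T(6)=-669, T(7)=-1168, T(8)=-2955, T(9)=-5790, T(10)=-13487, T(11)=-27902, T(12)=-62573, T(13)=-132792, T(14)=-292609; answer -292609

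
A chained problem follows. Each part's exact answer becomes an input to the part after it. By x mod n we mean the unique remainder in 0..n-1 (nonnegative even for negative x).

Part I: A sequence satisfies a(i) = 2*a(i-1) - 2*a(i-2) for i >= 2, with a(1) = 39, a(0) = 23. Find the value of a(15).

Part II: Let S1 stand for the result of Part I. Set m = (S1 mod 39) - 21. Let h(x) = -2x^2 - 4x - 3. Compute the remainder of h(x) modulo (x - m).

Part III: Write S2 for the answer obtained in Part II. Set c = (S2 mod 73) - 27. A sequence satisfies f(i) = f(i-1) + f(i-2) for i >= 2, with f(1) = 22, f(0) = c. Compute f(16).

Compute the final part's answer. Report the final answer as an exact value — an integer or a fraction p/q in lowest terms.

Part I: a(2) = 2*(39) - 2*(23) = 32; iterating: a(2)=32, a(3)=-14, a(4)=-92, a(5)=-156, a(6)=-128, a(7)=56, a(8)=368, a(9)=624, a(10)=512, a(11)=-224, a(12)=-1472, a(13)=-2496, a(14)=-2048, a(15)=896; answer 896
Part II: S1 = 896; m = 17; remainder = value at the root: -2*(17)^2 - 4*(17)^1 - 3 = (-578) + (-68) + (-3) = -649; answer -649
Part III: S2 = -649; c = -19; f(2) = 1*(22) + 1*(-19) = 3; iterating: f(2)=3, f(3)=25, f(4)=28, f(5)=53, f(6)=81, f(7)=134, f(8)=215, f(9)=349, f(10)=564, f(11)=913, f(12)=1477, f(13)=2390, f(14)=3867, f(15)=6257, f(16)=10124; answer 10124

10124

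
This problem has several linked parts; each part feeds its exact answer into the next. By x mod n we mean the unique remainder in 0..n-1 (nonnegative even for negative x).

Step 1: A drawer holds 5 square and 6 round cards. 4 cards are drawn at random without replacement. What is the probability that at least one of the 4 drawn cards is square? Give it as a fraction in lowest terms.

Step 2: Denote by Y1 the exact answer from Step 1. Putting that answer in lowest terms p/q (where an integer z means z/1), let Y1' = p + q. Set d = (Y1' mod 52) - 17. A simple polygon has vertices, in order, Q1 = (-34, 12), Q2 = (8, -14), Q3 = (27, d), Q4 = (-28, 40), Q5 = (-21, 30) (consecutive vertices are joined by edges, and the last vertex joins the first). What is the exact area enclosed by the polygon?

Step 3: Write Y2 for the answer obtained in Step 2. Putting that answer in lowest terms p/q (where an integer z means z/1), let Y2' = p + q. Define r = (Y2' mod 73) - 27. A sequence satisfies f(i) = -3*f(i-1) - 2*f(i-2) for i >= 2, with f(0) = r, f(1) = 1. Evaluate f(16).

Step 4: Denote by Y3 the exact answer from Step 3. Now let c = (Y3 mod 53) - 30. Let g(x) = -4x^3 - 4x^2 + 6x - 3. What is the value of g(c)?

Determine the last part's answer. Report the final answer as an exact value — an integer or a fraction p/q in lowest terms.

Step 1: total draws C(11,4) = 330; complement C(6,4) = 15; favorable 330 - 15 = 315; P = 21/22; answer 21/22
Step 2: Y1 = 21/22; threaded value p + q = 43; d = 26; cross terms: (-34*-14 - 8*12)=380, (8*26 - 27*-14)=586, (27*40 - -28*26)=1808, (-28*30 - -21*40)=0, (-21*12 - -34*30)=768; twice the area = |3542| = 3542; area = 1771; answer 1771
Step 3: Y2 = 1771; threaded value p + q = 1772; r = -7; f(2) = -3*(1) - 2*(-7) = 11; iterating: f(2)=11, f(3)=-35, f(4)=83, f(5)=-179, f(6)=371, f(7)=-755, f(8)=1523, f(9)=-3059, f(10)=6131, f(11)=-12275, f(12)=24563, f(13)=-49139, f(14)=98291, f(15)=-196595, f(16)=393203; answer 393203
Step 4: Y3 = 393203; c = 19; -4*(19)^3 - 4*(19)^2 + 6*(19)^1 - 3 = (-27436) + (-1444) + (114) + (-3) = -28769; answer -28769

-28769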